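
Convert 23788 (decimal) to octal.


Divide by 8 repeatedly:
23788 ÷ 8 = 2973 remainder 4
2973 ÷ 8 = 371 remainder 5
371 ÷ 8 = 46 remainder 3
46 ÷ 8 = 5 remainder 6
5 ÷ 8 = 0 remainder 5
Reading remainders bottom-up:
= 0o56354


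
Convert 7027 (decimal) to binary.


Divide by 2 repeatedly:
7027 ÷ 2 = 3513 remainder 1
3513 ÷ 2 = 1756 remainder 1
1756 ÷ 2 = 878 remainder 0
878 ÷ 2 = 439 remainder 0
439 ÷ 2 = 219 remainder 1
219 ÷ 2 = 109 remainder 1
109 ÷ 2 = 54 remainder 1
54 ÷ 2 = 27 remainder 0
27 ÷ 2 = 13 remainder 1
13 ÷ 2 = 6 remainder 1
6 ÷ 2 = 3 remainder 0
3 ÷ 2 = 1 remainder 1
1 ÷ 2 = 0 remainder 1
Reading remainders bottom-up:
= 1101101110011


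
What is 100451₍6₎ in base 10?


Positional values (base 6):
  1 × 6^0 = 1 × 1 = 1
  5 × 6^1 = 5 × 6 = 30
  4 × 6^2 = 4 × 36 = 144
  0 × 6^3 = 0 × 216 = 0
  0 × 6^4 = 0 × 1296 = 0
  1 × 6^5 = 1 × 7776 = 7776
Sum = 1 + 30 + 144 + 0 + 0 + 7776
= 7951


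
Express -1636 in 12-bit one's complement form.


Original: 011001100100
Invert all bits:
  bit 0: 0 → 1
  bit 1: 1 → 0
  bit 2: 1 → 0
  bit 3: 0 → 1
  bit 4: 0 → 1
  bit 5: 1 → 0
  bit 6: 1 → 0
  bit 7: 0 → 1
  bit 8: 0 → 1
  bit 9: 1 → 0
  bit 10: 0 → 1
  bit 11: 0 → 1
= 100110011011


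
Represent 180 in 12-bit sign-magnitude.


Sign bit: 0 (positive)
Magnitude: 180 = 00010110100
= 000010110100


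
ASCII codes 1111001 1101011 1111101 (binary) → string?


Codes (binary): 1111001 1101011 1111101
Per-code ASCII lookup:
  1111001 = 121  (range 97-122: lowercase, 121 - 97 = 24) → 'y'
  1101011 = 107  (range 97-122: lowercase, 107 - 97 = 10) → 'k'
  1111101 = 125  (special character) → '}'
= 'yk}'


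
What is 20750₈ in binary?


Each octal digit → 3 binary bits:
  2 = 010
  0 = 000
  7 = 111
  5 = 101
  0 = 000
Concatenate: 010 000 111 101 000
= 010000111101000


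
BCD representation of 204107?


Each digit → 4-bit binary:
  2 → 0010
  0 → 0000
  4 → 0100
  1 → 0001
  0 → 0000
  7 → 0111
= 0010 0000 0100 0001 0000 0111


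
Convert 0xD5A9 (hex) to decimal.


Positional values:
Position 0: 9 × 16^0 = 9 × 1 = 9
Position 1: A × 16^1 = 10 × 16 = 160
Position 2: 5 × 16^2 = 5 × 256 = 1280
Position 3: D × 16^3 = 13 × 4096 = 53248
Sum = 9 + 160 + 1280 + 53248
= 54697


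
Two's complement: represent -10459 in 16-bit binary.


Original: 0010100011011011
Step 1 - Invert all bits: 1101011100100100
Step 2 - Add 1: 1101011100100100 + 1
= 1101011100100101 (represents -10459)


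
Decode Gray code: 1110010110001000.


Gray code: 1110010110001000
MSB stays the same: 1
Each subsequent bit = prev_binary XOR current_gray:
  B[1] = 1 XOR 1 = 0
  B[2] = 0 XOR 1 = 1
  B[3] = 1 XOR 0 = 1
  B[4] = 1 XOR 0 = 1
  B[5] = 1 XOR 1 = 0
  B[6] = 0 XOR 0 = 0
  B[7] = 0 XOR 1 = 1
  B[8] = 1 XOR 1 = 0
  B[9] = 0 XOR 0 = 0
  B[10] = 0 XOR 0 = 0
  B[11] = 0 XOR 0 = 0
  B[12] = 0 XOR 1 = 1
  B[13] = 1 XOR 0 = 1
  B[14] = 1 XOR 0 = 1
  B[15] = 1 XOR 0 = 1
= 1011100100001111 (47375 decimal)


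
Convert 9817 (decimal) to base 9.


Divide by 9 repeatedly:
9817 ÷ 9 = 1090 remainder 7
1090 ÷ 9 = 121 remainder 1
121 ÷ 9 = 13 remainder 4
13 ÷ 9 = 1 remainder 4
1 ÷ 9 = 0 remainder 1
Reading remainders bottom-up:
= 14417


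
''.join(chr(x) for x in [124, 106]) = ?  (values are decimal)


Codes (decimal): 124 106
Per-code ASCII lookup:
  124  (special character) → '|'
  106  (range 97-122: lowercase, 106 - 97 = 9) → 'j'
= '|j'


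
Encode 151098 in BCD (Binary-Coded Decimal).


Each digit → 4-bit binary:
  1 → 0001
  5 → 0101
  1 → 0001
  0 → 0000
  9 → 1001
  8 → 1000
= 0001 0101 0001 0000 1001 1000


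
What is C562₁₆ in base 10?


Positional values:
Position 0: 2 × 16^0 = 2 × 1 = 2
Position 1: 6 × 16^1 = 6 × 16 = 96
Position 2: 5 × 16^2 = 5 × 256 = 1280
Position 3: C × 16^3 = 12 × 4096 = 49152
Sum = 2 + 96 + 1280 + 49152
= 50530


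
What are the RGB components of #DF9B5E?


Hex: #DF9B5E
R = DF₁₆ = 223
G = 9B₁₆ = 155
B = 5E₁₆ = 94
= RGB(223, 155, 94)


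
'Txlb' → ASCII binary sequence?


String: 'Txlb'  (4 characters)
Per-character ASCII lookup:
  'T': uppercase starts at 65: 'T' = 65 + 19 = 84 → 1010100
  'x': lowercase starts at 97: 'x' = 97 + 23 = 120 → 1111000
  'l': lowercase starts at 97: 'l' = 97 + 11 = 108 → 1101100
  'b': lowercase starts at 97: 'b' = 97 + 1 = 98 → 1100010
= 1010100 1111000 1101100 1100010


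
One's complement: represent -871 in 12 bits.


Original: 001101100111
Invert all bits:
  bit 0: 0 → 1
  bit 1: 0 → 1
  bit 2: 1 → 0
  bit 3: 1 → 0
  bit 4: 0 → 1
  bit 5: 1 → 0
  bit 6: 1 → 0
  bit 7: 0 → 1
  bit 8: 0 → 1
  bit 9: 1 → 0
  bit 10: 1 → 0
  bit 11: 1 → 0
= 110010011000


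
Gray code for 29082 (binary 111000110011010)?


Binary: 111000110011010
Gray code: G = B XOR (B >> 1)
B >> 1 = 011100011001101
111000110011010 XOR 011100011001101:
  1 XOR 0 = 1
  1 XOR 1 = 0
  1 XOR 1 = 0
  0 XOR 1 = 1
  0 XOR 0 = 0
  0 XOR 0 = 0
  1 XOR 0 = 1
  1 XOR 1 = 0
  0 XOR 1 = 1
  0 XOR 0 = 0
  1 XOR 0 = 1
  1 XOR 1 = 0
  0 XOR 1 = 1
  1 XOR 0 = 1
  0 XOR 1 = 1
= 100100101010111


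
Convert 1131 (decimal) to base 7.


Divide by 7 repeatedly:
1131 ÷ 7 = 161 remainder 4
161 ÷ 7 = 23 remainder 0
23 ÷ 7 = 3 remainder 2
3 ÷ 7 = 0 remainder 3
Reading remainders bottom-up:
= 3204


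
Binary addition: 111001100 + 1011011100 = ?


Align and add column by column (LSB to MSB, carry propagating):
  00111001100
+ 01011011100
  -----------
  col 0: 0 + 0 + 0 (carry in) = 0 → bit 0, carry out 0
  col 1: 0 + 0 + 0 (carry in) = 0 → bit 0, carry out 0
  col 2: 1 + 1 + 0 (carry in) = 2 → bit 0, carry out 1
  col 3: 1 + 1 + 1 (carry in) = 3 → bit 1, carry out 1
  col 4: 0 + 1 + 1 (carry in) = 2 → bit 0, carry out 1
  col 5: 0 + 0 + 1 (carry in) = 1 → bit 1, carry out 0
  col 6: 1 + 1 + 0 (carry in) = 2 → bit 0, carry out 1
  col 7: 1 + 1 + 1 (carry in) = 3 → bit 1, carry out 1
  col 8: 1 + 0 + 1 (carry in) = 2 → bit 0, carry out 1
  col 9: 0 + 1 + 1 (carry in) = 2 → bit 0, carry out 1
  col 10: 0 + 0 + 1 (carry in) = 1 → bit 1, carry out 0
Reading bits MSB→LSB: 10010101000
Strip leading zeros: 10010101000
= 10010101000


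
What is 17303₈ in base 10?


Positional values:
Position 0: 3 × 8^0 = 3
Position 1: 0 × 8^1 = 0
Position 2: 3 × 8^2 = 192
Position 3: 7 × 8^3 = 3584
Position 4: 1 × 8^4 = 4096
Sum = 3 + 0 + 192 + 3584 + 4096
= 7875


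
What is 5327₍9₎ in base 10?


Positional values (base 9):
  7 × 9^0 = 7 × 1 = 7
  2 × 9^1 = 2 × 9 = 18
  3 × 9^2 = 3 × 81 = 243
  5 × 9^3 = 5 × 729 = 3645
Sum = 7 + 18 + 243 + 3645
= 3913


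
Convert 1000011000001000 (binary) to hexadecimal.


Group into 4-bit nibbles: 1000011000001000
  1000 = 8
  0110 = 6
  0000 = 0
  1000 = 8
= 0x8608


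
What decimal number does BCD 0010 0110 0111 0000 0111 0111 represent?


Each 4-bit group → digit:
  0010 → 2
  0110 → 6
  0111 → 7
  0000 → 0
  0111 → 7
  0111 → 7
= 267077


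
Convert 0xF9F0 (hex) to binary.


Each hex digit → 4 binary bits:
  F = 1111
  9 = 1001
  F = 1111
  0 = 0000
Concatenate: 1111 1001 1111 0000
= 1111100111110000


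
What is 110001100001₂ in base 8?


Group into 3-bit groups: 110001100001
  110 = 6
  001 = 1
  100 = 4
  001 = 1
= 0o6141


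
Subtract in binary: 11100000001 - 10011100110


Align and subtract column by column (LSB to MSB, borrowing when needed):
  11100000001
- 10011100110
  -----------
  col 0: (1 - 0 borrow-in) - 0 → 1 - 0 = 1, borrow out 0
  col 1: (0 - 0 borrow-in) - 1 → borrow from next column: (0+2) - 1 = 1, borrow out 1
  col 2: (0 - 1 borrow-in) - 1 → borrow from next column: (-1+2) - 1 = 0, borrow out 1
  col 3: (0 - 1 borrow-in) - 0 → borrow from next column: (-1+2) - 0 = 1, borrow out 1
  col 4: (0 - 1 borrow-in) - 0 → borrow from next column: (-1+2) - 0 = 1, borrow out 1
  col 5: (0 - 1 borrow-in) - 1 → borrow from next column: (-1+2) - 1 = 0, borrow out 1
  col 6: (0 - 1 borrow-in) - 1 → borrow from next column: (-1+2) - 1 = 0, borrow out 1
  col 7: (0 - 1 borrow-in) - 1 → borrow from next column: (-1+2) - 1 = 0, borrow out 1
  col 8: (1 - 1 borrow-in) - 0 → 0 - 0 = 0, borrow out 0
  col 9: (1 - 0 borrow-in) - 0 → 1 - 0 = 1, borrow out 0
  col 10: (1 - 0 borrow-in) - 1 → 1 - 1 = 0, borrow out 0
Reading bits MSB→LSB: 01000011011
Strip leading zeros: 1000011011
= 1000011011


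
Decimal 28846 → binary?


Divide by 2 repeatedly:
28846 ÷ 2 = 14423 remainder 0
14423 ÷ 2 = 7211 remainder 1
7211 ÷ 2 = 3605 remainder 1
3605 ÷ 2 = 1802 remainder 1
1802 ÷ 2 = 901 remainder 0
901 ÷ 2 = 450 remainder 1
450 ÷ 2 = 225 remainder 0
225 ÷ 2 = 112 remainder 1
112 ÷ 2 = 56 remainder 0
56 ÷ 2 = 28 remainder 0
28 ÷ 2 = 14 remainder 0
14 ÷ 2 = 7 remainder 0
7 ÷ 2 = 3 remainder 1
3 ÷ 2 = 1 remainder 1
1 ÷ 2 = 0 remainder 1
Reading remainders bottom-up:
= 111000010101110


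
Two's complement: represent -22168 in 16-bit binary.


Original: 0101011010011000
Step 1 - Invert all bits: 1010100101100111
Step 2 - Add 1: 1010100101100111 + 1
= 1010100101101000 (represents -22168)


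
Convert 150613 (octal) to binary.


Each octal digit → 3 binary bits:
  1 = 001
  5 = 101
  0 = 000
  6 = 110
  1 = 001
  3 = 011
Concatenate: 001 101 000 110 001 011
= 001101000110001011


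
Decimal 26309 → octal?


Divide by 8 repeatedly:
26309 ÷ 8 = 3288 remainder 5
3288 ÷ 8 = 411 remainder 0
411 ÷ 8 = 51 remainder 3
51 ÷ 8 = 6 remainder 3
6 ÷ 8 = 0 remainder 6
Reading remainders bottom-up:
= 0o63305


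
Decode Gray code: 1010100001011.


Gray code: 1010100001011
MSB stays the same: 1
Each subsequent bit = prev_binary XOR current_gray:
  B[1] = 1 XOR 0 = 1
  B[2] = 1 XOR 1 = 0
  B[3] = 0 XOR 0 = 0
  B[4] = 0 XOR 1 = 1
  B[5] = 1 XOR 0 = 1
  B[6] = 1 XOR 0 = 1
  B[7] = 1 XOR 0 = 1
  B[8] = 1 XOR 0 = 1
  B[9] = 1 XOR 1 = 0
  B[10] = 0 XOR 0 = 0
  B[11] = 0 XOR 1 = 1
  B[12] = 1 XOR 1 = 0
= 1100111110010 (6642 decimal)


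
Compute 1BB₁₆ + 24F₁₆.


Align and add column by column (LSB to MSB, each column mod 16 with carry):
  01BB
+ 024F
  ----
  col 0: B(11) + F(15) + 0 (carry in) = 26 → A(10), carry out 1
  col 1: B(11) + 4(4) + 1 (carry in) = 16 → 0(0), carry out 1
  col 2: 1(1) + 2(2) + 1 (carry in) = 4 → 4(4), carry out 0
  col 3: 0(0) + 0(0) + 0 (carry in) = 0 → 0(0), carry out 0
Reading digits MSB→LSB: 040A
Strip leading zeros: 40A
= 0x40A


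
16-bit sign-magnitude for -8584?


Sign bit: 1 (negative)
Magnitude: 8584 = 010000110001000
= 1010000110001000


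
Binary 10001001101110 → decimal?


Positional values:
Bit 1: 1 × 2^1 = 2
Bit 2: 1 × 2^2 = 4
Bit 3: 1 × 2^3 = 8
Bit 5: 1 × 2^5 = 32
Bit 6: 1 × 2^6 = 64
Bit 9: 1 × 2^9 = 512
Bit 13: 1 × 2^13 = 8192
Sum = 2 + 4 + 8 + 32 + 64 + 512 + 8192
= 8814


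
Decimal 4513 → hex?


Divide by 16 repeatedly:
4513 ÷ 16 = 282 remainder 1 (1)
282 ÷ 16 = 17 remainder 10 (A)
17 ÷ 16 = 1 remainder 1 (1)
1 ÷ 16 = 0 remainder 1 (1)
Reading remainders bottom-up:
= 0x11A1


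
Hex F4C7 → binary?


Each hex digit → 4 binary bits:
  F = 1111
  4 = 0100
  C = 1100
  7 = 0111
Concatenate: 1111 0100 1100 0111
= 1111010011000111


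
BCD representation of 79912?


Each digit → 4-bit binary:
  7 → 0111
  9 → 1001
  9 → 1001
  1 → 0001
  2 → 0010
= 0111 1001 1001 0001 0010


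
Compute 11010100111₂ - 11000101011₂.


Align and subtract column by column (LSB to MSB, borrowing when needed):
  11010100111
- 11000101011
  -----------
  col 0: (1 - 0 borrow-in) - 1 → 1 - 1 = 0, borrow out 0
  col 1: (1 - 0 borrow-in) - 1 → 1 - 1 = 0, borrow out 0
  col 2: (1 - 0 borrow-in) - 0 → 1 - 0 = 1, borrow out 0
  col 3: (0 - 0 borrow-in) - 1 → borrow from next column: (0+2) - 1 = 1, borrow out 1
  col 4: (0 - 1 borrow-in) - 0 → borrow from next column: (-1+2) - 0 = 1, borrow out 1
  col 5: (1 - 1 borrow-in) - 1 → borrow from next column: (0+2) - 1 = 1, borrow out 1
  col 6: (0 - 1 borrow-in) - 0 → borrow from next column: (-1+2) - 0 = 1, borrow out 1
  col 7: (1 - 1 borrow-in) - 0 → 0 - 0 = 0, borrow out 0
  col 8: (0 - 0 borrow-in) - 0 → 0 - 0 = 0, borrow out 0
  col 9: (1 - 0 borrow-in) - 1 → 1 - 1 = 0, borrow out 0
  col 10: (1 - 0 borrow-in) - 1 → 1 - 1 = 0, borrow out 0
Reading bits MSB→LSB: 00001111100
Strip leading zeros: 1111100
= 1111100


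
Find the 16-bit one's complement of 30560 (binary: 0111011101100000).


Original: 0111011101100000
Invert all bits:
  bit 0: 0 → 1
  bit 1: 1 → 0
  bit 2: 1 → 0
  bit 3: 1 → 0
  bit 4: 0 → 1
  bit 5: 1 → 0
  bit 6: 1 → 0
  bit 7: 1 → 0
  bit 8: 0 → 1
  bit 9: 1 → 0
  bit 10: 1 → 0
  bit 11: 0 → 1
  bit 12: 0 → 1
  bit 13: 0 → 1
  bit 14: 0 → 1
  bit 15: 0 → 1
= 1000100010011111


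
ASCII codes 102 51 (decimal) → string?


Codes (decimal): 102 51
Per-code ASCII lookup:
  102  (range 97-122: lowercase, 102 - 97 = 5) → 'f'
  51  (range 48-57: digits, 51 - 48 = 3) → '3'
= 'f3'


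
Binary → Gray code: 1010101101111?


Binary: 1010101101111
Gray code: G = B XOR (B >> 1)
B >> 1 = 0101010110111
1010101101111 XOR 0101010110111:
  1 XOR 0 = 1
  0 XOR 1 = 1
  1 XOR 0 = 1
  0 XOR 1 = 1
  1 XOR 0 = 1
  0 XOR 1 = 1
  1 XOR 0 = 1
  1 XOR 1 = 0
  0 XOR 1 = 1
  1 XOR 0 = 1
  1 XOR 1 = 0
  1 XOR 1 = 0
  1 XOR 1 = 0
= 1111111011000


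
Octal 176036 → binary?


Each octal digit → 3 binary bits:
  1 = 001
  7 = 111
  6 = 110
  0 = 000
  3 = 011
  6 = 110
Concatenate: 001 111 110 000 011 110
= 001111110000011110


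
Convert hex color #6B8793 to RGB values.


Hex: #6B8793
R = 6B₁₆ = 107
G = 87₁₆ = 135
B = 93₁₆ = 147
= RGB(107, 135, 147)


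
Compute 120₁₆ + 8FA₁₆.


Align and add column by column (LSB to MSB, each column mod 16 with carry):
  0120
+ 08FA
  ----
  col 0: 0(0) + A(10) + 0 (carry in) = 10 → A(10), carry out 0
  col 1: 2(2) + F(15) + 0 (carry in) = 17 → 1(1), carry out 1
  col 2: 1(1) + 8(8) + 1 (carry in) = 10 → A(10), carry out 0
  col 3: 0(0) + 0(0) + 0 (carry in) = 0 → 0(0), carry out 0
Reading digits MSB→LSB: 0A1A
Strip leading zeros: A1A
= 0xA1A


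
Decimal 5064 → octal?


Divide by 8 repeatedly:
5064 ÷ 8 = 633 remainder 0
633 ÷ 8 = 79 remainder 1
79 ÷ 8 = 9 remainder 7
9 ÷ 8 = 1 remainder 1
1 ÷ 8 = 0 remainder 1
Reading remainders bottom-up:
= 0o11710


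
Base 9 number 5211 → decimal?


Positional values (base 9):
  1 × 9^0 = 1 × 1 = 1
  1 × 9^1 = 1 × 9 = 9
  2 × 9^2 = 2 × 81 = 162
  5 × 9^3 = 5 × 729 = 3645
Sum = 1 + 9 + 162 + 3645
= 3817


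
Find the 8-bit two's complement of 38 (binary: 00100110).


Original: 00100110
Step 1 - Invert all bits: 11011001
Step 2 - Add 1: 11011001 + 1
= 11011010 (represents -38)


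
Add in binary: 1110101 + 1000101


Align and add column by column (LSB to MSB, carry propagating):
  01110101
+ 01000101
  --------
  col 0: 1 + 1 + 0 (carry in) = 2 → bit 0, carry out 1
  col 1: 0 + 0 + 1 (carry in) = 1 → bit 1, carry out 0
  col 2: 1 + 1 + 0 (carry in) = 2 → bit 0, carry out 1
  col 3: 0 + 0 + 1 (carry in) = 1 → bit 1, carry out 0
  col 4: 1 + 0 + 0 (carry in) = 1 → bit 1, carry out 0
  col 5: 1 + 0 + 0 (carry in) = 1 → bit 1, carry out 0
  col 6: 1 + 1 + 0 (carry in) = 2 → bit 0, carry out 1
  col 7: 0 + 0 + 1 (carry in) = 1 → bit 1, carry out 0
Reading bits MSB→LSB: 10111010
Strip leading zeros: 10111010
= 10111010


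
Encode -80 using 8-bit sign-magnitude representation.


Sign bit: 1 (negative)
Magnitude: 80 = 1010000
= 11010000


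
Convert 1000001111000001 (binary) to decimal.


Positional values:
Bit 0: 1 × 2^0 = 1
Bit 6: 1 × 2^6 = 64
Bit 7: 1 × 2^7 = 128
Bit 8: 1 × 2^8 = 256
Bit 9: 1 × 2^9 = 512
Bit 15: 1 × 2^15 = 32768
Sum = 1 + 64 + 128 + 256 + 512 + 32768
= 33729


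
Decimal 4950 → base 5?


Divide by 5 repeatedly:
4950 ÷ 5 = 990 remainder 0
990 ÷ 5 = 198 remainder 0
198 ÷ 5 = 39 remainder 3
39 ÷ 5 = 7 remainder 4
7 ÷ 5 = 1 remainder 2
1 ÷ 5 = 0 remainder 1
Reading remainders bottom-up:
= 124300


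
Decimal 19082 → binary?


Divide by 2 repeatedly:
19082 ÷ 2 = 9541 remainder 0
9541 ÷ 2 = 4770 remainder 1
4770 ÷ 2 = 2385 remainder 0
2385 ÷ 2 = 1192 remainder 1
1192 ÷ 2 = 596 remainder 0
596 ÷ 2 = 298 remainder 0
298 ÷ 2 = 149 remainder 0
149 ÷ 2 = 74 remainder 1
74 ÷ 2 = 37 remainder 0
37 ÷ 2 = 18 remainder 1
18 ÷ 2 = 9 remainder 0
9 ÷ 2 = 4 remainder 1
4 ÷ 2 = 2 remainder 0
2 ÷ 2 = 1 remainder 0
1 ÷ 2 = 0 remainder 1
Reading remainders bottom-up:
= 100101010001010


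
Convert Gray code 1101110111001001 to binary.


Gray code: 1101110111001001
MSB stays the same: 1
Each subsequent bit = prev_binary XOR current_gray:
  B[1] = 1 XOR 1 = 0
  B[2] = 0 XOR 0 = 0
  B[3] = 0 XOR 1 = 1
  B[4] = 1 XOR 1 = 0
  B[5] = 0 XOR 1 = 1
  B[6] = 1 XOR 0 = 1
  B[7] = 1 XOR 1 = 0
  B[8] = 0 XOR 1 = 1
  B[9] = 1 XOR 1 = 0
  B[10] = 0 XOR 0 = 0
  B[11] = 0 XOR 0 = 0
  B[12] = 0 XOR 1 = 1
  B[13] = 1 XOR 0 = 1
  B[14] = 1 XOR 0 = 1
  B[15] = 1 XOR 1 = 0
= 1001011010001110 (38542 decimal)


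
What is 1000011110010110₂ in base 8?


Group into 3-bit groups: 001000011110010110
  001 = 1
  000 = 0
  011 = 3
  110 = 6
  010 = 2
  110 = 6
= 0o103626


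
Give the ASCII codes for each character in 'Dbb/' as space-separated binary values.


String: 'Dbb/'  (4 characters)
Per-character ASCII lookup:
  'D': uppercase starts at 65: 'D' = 65 + 3 = 68 → 1000100
  'b': lowercase starts at 97: 'b' = 97 + 1 = 98 → 1100010
  'b': lowercase starts at 97: 'b' = 97 + 1 = 98 → 1100010
  '/': special character: '/' = 47 → 101111
= 1000100 1100010 1100010 101111


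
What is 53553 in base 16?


Divide by 16 repeatedly:
53553 ÷ 16 = 3347 remainder 1 (1)
3347 ÷ 16 = 209 remainder 3 (3)
209 ÷ 16 = 13 remainder 1 (1)
13 ÷ 16 = 0 remainder 13 (D)
Reading remainders bottom-up:
= 0xD131


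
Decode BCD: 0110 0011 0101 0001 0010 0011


Each 4-bit group → digit:
  0110 → 6
  0011 → 3
  0101 → 5
  0001 → 1
  0010 → 2
  0011 → 3
= 635123


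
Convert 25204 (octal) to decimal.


Positional values:
Position 0: 4 × 8^0 = 4
Position 1: 0 × 8^1 = 0
Position 2: 2 × 8^2 = 128
Position 3: 5 × 8^3 = 2560
Position 4: 2 × 8^4 = 8192
Sum = 4 + 0 + 128 + 2560 + 8192
= 10884


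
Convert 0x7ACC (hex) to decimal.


Positional values:
Position 0: C × 16^0 = 12 × 1 = 12
Position 1: C × 16^1 = 12 × 16 = 192
Position 2: A × 16^2 = 10 × 256 = 2560
Position 3: 7 × 16^3 = 7 × 4096 = 28672
Sum = 12 + 192 + 2560 + 28672
= 31436


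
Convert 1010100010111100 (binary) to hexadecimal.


Group into 4-bit nibbles: 1010100010111100
  1010 = A
  1000 = 8
  1011 = B
  1100 = C
= 0xA8BC


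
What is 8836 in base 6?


Divide by 6 repeatedly:
8836 ÷ 6 = 1472 remainder 4
1472 ÷ 6 = 245 remainder 2
245 ÷ 6 = 40 remainder 5
40 ÷ 6 = 6 remainder 4
6 ÷ 6 = 1 remainder 0
1 ÷ 6 = 0 remainder 1
Reading remainders bottom-up:
= 104524


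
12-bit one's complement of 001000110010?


Original: 001000110010
Invert all bits:
  bit 0: 0 → 1
  bit 1: 0 → 1
  bit 2: 1 → 0
  bit 3: 0 → 1
  bit 4: 0 → 1
  bit 5: 0 → 1
  bit 6: 1 → 0
  bit 7: 1 → 0
  bit 8: 0 → 1
  bit 9: 0 → 1
  bit 10: 1 → 0
  bit 11: 0 → 1
= 110111001101


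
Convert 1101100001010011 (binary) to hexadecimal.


Group into 4-bit nibbles: 1101100001010011
  1101 = D
  1000 = 8
  0101 = 5
  0011 = 3
= 0xD853


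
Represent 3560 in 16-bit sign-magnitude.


Sign bit: 0 (positive)
Magnitude: 3560 = 000110111101000
= 0000110111101000


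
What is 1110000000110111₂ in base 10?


Positional values:
Bit 0: 1 × 2^0 = 1
Bit 1: 1 × 2^1 = 2
Bit 2: 1 × 2^2 = 4
Bit 4: 1 × 2^4 = 16
Bit 5: 1 × 2^5 = 32
Bit 13: 1 × 2^13 = 8192
Bit 14: 1 × 2^14 = 16384
Bit 15: 1 × 2^15 = 32768
Sum = 1 + 2 + 4 + 16 + 32 + 8192 + 16384 + 32768
= 57399


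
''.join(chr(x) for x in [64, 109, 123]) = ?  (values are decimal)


Codes (decimal): 64 109 123
Per-code ASCII lookup:
  64  (special character) → '@'
  109  (range 97-122: lowercase, 109 - 97 = 12) → 'm'
  123  (special character) → '{'
= '@m{'


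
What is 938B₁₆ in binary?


Each hex digit → 4 binary bits:
  9 = 1001
  3 = 0011
  8 = 1000
  B = 1011
Concatenate: 1001 0011 1000 1011
= 1001001110001011


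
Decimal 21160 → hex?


Divide by 16 repeatedly:
21160 ÷ 16 = 1322 remainder 8 (8)
1322 ÷ 16 = 82 remainder 10 (A)
82 ÷ 16 = 5 remainder 2 (2)
5 ÷ 16 = 0 remainder 5 (5)
Reading remainders bottom-up:
= 0x52A8


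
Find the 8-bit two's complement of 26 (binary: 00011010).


Original: 00011010
Step 1 - Invert all bits: 11100101
Step 2 - Add 1: 11100101 + 1
= 11100110 (represents -26)


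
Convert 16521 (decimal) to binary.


Divide by 2 repeatedly:
16521 ÷ 2 = 8260 remainder 1
8260 ÷ 2 = 4130 remainder 0
4130 ÷ 2 = 2065 remainder 0
2065 ÷ 2 = 1032 remainder 1
1032 ÷ 2 = 516 remainder 0
516 ÷ 2 = 258 remainder 0
258 ÷ 2 = 129 remainder 0
129 ÷ 2 = 64 remainder 1
64 ÷ 2 = 32 remainder 0
32 ÷ 2 = 16 remainder 0
16 ÷ 2 = 8 remainder 0
8 ÷ 2 = 4 remainder 0
4 ÷ 2 = 2 remainder 0
2 ÷ 2 = 1 remainder 0
1 ÷ 2 = 0 remainder 1
Reading remainders bottom-up:
= 100000010001001


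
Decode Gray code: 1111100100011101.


Gray code: 1111100100011101
MSB stays the same: 1
Each subsequent bit = prev_binary XOR current_gray:
  B[1] = 1 XOR 1 = 0
  B[2] = 0 XOR 1 = 1
  B[3] = 1 XOR 1 = 0
  B[4] = 0 XOR 1 = 1
  B[5] = 1 XOR 0 = 1
  B[6] = 1 XOR 0 = 1
  B[7] = 1 XOR 1 = 0
  B[8] = 0 XOR 0 = 0
  B[9] = 0 XOR 0 = 0
  B[10] = 0 XOR 0 = 0
  B[11] = 0 XOR 1 = 1
  B[12] = 1 XOR 1 = 0
  B[13] = 0 XOR 1 = 1
  B[14] = 1 XOR 0 = 1
  B[15] = 1 XOR 1 = 0
= 1010111000010110 (44566 decimal)


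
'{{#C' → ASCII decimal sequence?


String: '{{#C'  (4 characters)
Per-character ASCII lookup:
  '{': special character: '{' = 123
  '{': special character: '{' = 123
  '#': special character: '#' = 35
  'C': uppercase starts at 65: 'C' = 65 + 2 = 67
= 123 123 35 67


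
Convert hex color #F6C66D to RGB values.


Hex: #F6C66D
R = F6₁₆ = 246
G = C6₁₆ = 198
B = 6D₁₆ = 109
= RGB(246, 198, 109)


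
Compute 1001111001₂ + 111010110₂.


Align and add column by column (LSB to MSB, carry propagating):
  01001111001
+ 00111010110
  -----------
  col 0: 1 + 0 + 0 (carry in) = 1 → bit 1, carry out 0
  col 1: 0 + 1 + 0 (carry in) = 1 → bit 1, carry out 0
  col 2: 0 + 1 + 0 (carry in) = 1 → bit 1, carry out 0
  col 3: 1 + 0 + 0 (carry in) = 1 → bit 1, carry out 0
  col 4: 1 + 1 + 0 (carry in) = 2 → bit 0, carry out 1
  col 5: 1 + 0 + 1 (carry in) = 2 → bit 0, carry out 1
  col 6: 1 + 1 + 1 (carry in) = 3 → bit 1, carry out 1
  col 7: 0 + 1 + 1 (carry in) = 2 → bit 0, carry out 1
  col 8: 0 + 1 + 1 (carry in) = 2 → bit 0, carry out 1
  col 9: 1 + 0 + 1 (carry in) = 2 → bit 0, carry out 1
  col 10: 0 + 0 + 1 (carry in) = 1 → bit 1, carry out 0
Reading bits MSB→LSB: 10001001111
Strip leading zeros: 10001001111
= 10001001111


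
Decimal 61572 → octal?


Divide by 8 repeatedly:
61572 ÷ 8 = 7696 remainder 4
7696 ÷ 8 = 962 remainder 0
962 ÷ 8 = 120 remainder 2
120 ÷ 8 = 15 remainder 0
15 ÷ 8 = 1 remainder 7
1 ÷ 8 = 0 remainder 1
Reading remainders bottom-up:
= 0o170204


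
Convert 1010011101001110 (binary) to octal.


Group into 3-bit groups: 001010011101001110
  001 = 1
  010 = 2
  011 = 3
  101 = 5
  001 = 1
  110 = 6
= 0o123516


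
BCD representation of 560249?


Each digit → 4-bit binary:
  5 → 0101
  6 → 0110
  0 → 0000
  2 → 0010
  4 → 0100
  9 → 1001
= 0101 0110 0000 0010 0100 1001


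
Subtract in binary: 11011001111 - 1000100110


Align and subtract column by column (LSB to MSB, borrowing when needed):
  11011001111
- 01000100110
  -----------
  col 0: (1 - 0 borrow-in) - 0 → 1 - 0 = 1, borrow out 0
  col 1: (1 - 0 borrow-in) - 1 → 1 - 1 = 0, borrow out 0
  col 2: (1 - 0 borrow-in) - 1 → 1 - 1 = 0, borrow out 0
  col 3: (1 - 0 borrow-in) - 0 → 1 - 0 = 1, borrow out 0
  col 4: (0 - 0 borrow-in) - 0 → 0 - 0 = 0, borrow out 0
  col 5: (0 - 0 borrow-in) - 1 → borrow from next column: (0+2) - 1 = 1, borrow out 1
  col 6: (1 - 1 borrow-in) - 0 → 0 - 0 = 0, borrow out 0
  col 7: (1 - 0 borrow-in) - 0 → 1 - 0 = 1, borrow out 0
  col 8: (0 - 0 borrow-in) - 0 → 0 - 0 = 0, borrow out 0
  col 9: (1 - 0 borrow-in) - 1 → 1 - 1 = 0, borrow out 0
  col 10: (1 - 0 borrow-in) - 0 → 1 - 0 = 1, borrow out 0
Reading bits MSB→LSB: 10010101001
Strip leading zeros: 10010101001
= 10010101001


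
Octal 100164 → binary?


Each octal digit → 3 binary bits:
  1 = 001
  0 = 000
  0 = 000
  1 = 001
  6 = 110
  4 = 100
Concatenate: 001 000 000 001 110 100
= 001000000001110100


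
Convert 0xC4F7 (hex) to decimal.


Positional values:
Position 0: 7 × 16^0 = 7 × 1 = 7
Position 1: F × 16^1 = 15 × 16 = 240
Position 2: 4 × 16^2 = 4 × 256 = 1024
Position 3: C × 16^3 = 12 × 4096 = 49152
Sum = 7 + 240 + 1024 + 49152
= 50423


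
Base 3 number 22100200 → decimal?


Positional values (base 3):
  0 × 3^0 = 0 × 1 = 0
  0 × 3^1 = 0 × 3 = 0
  2 × 3^2 = 2 × 9 = 18
  0 × 3^3 = 0 × 27 = 0
  0 × 3^4 = 0 × 81 = 0
  1 × 3^5 = 1 × 243 = 243
  2 × 3^6 = 2 × 729 = 1458
  2 × 3^7 = 2 × 2187 = 4374
Sum = 0 + 0 + 18 + 0 + 0 + 243 + 1458 + 4374
= 6093


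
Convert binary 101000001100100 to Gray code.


Binary: 101000001100100
Gray code: G = B XOR (B >> 1)
B >> 1 = 010100000110010
101000001100100 XOR 010100000110010:
  1 XOR 0 = 1
  0 XOR 1 = 1
  1 XOR 0 = 1
  0 XOR 1 = 1
  0 XOR 0 = 0
  0 XOR 0 = 0
  0 XOR 0 = 0
  0 XOR 0 = 0
  1 XOR 0 = 1
  1 XOR 1 = 0
  0 XOR 1 = 1
  0 XOR 0 = 0
  1 XOR 0 = 1
  0 XOR 1 = 1
  0 XOR 0 = 0
= 111100001010110


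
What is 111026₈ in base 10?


Positional values:
Position 0: 6 × 8^0 = 6
Position 1: 2 × 8^1 = 16
Position 2: 0 × 8^2 = 0
Position 3: 1 × 8^3 = 512
Position 4: 1 × 8^4 = 4096
Position 5: 1 × 8^5 = 32768
Sum = 6 + 16 + 0 + 512 + 4096 + 32768
= 37398


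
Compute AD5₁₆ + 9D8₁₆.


Align and add column by column (LSB to MSB, each column mod 16 with carry):
  0AD5
+ 09D8
  ----
  col 0: 5(5) + 8(8) + 0 (carry in) = 13 → D(13), carry out 0
  col 1: D(13) + D(13) + 0 (carry in) = 26 → A(10), carry out 1
  col 2: A(10) + 9(9) + 1 (carry in) = 20 → 4(4), carry out 1
  col 3: 0(0) + 0(0) + 1 (carry in) = 1 → 1(1), carry out 0
Reading digits MSB→LSB: 14AD
Strip leading zeros: 14AD
= 0x14AD


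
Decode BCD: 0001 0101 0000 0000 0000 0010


Each 4-bit group → digit:
  0001 → 1
  0101 → 5
  0000 → 0
  0000 → 0
  0000 → 0
  0010 → 2
= 150002


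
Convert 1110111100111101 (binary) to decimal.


Positional values:
Bit 0: 1 × 2^0 = 1
Bit 2: 1 × 2^2 = 4
Bit 3: 1 × 2^3 = 8
Bit 4: 1 × 2^4 = 16
Bit 5: 1 × 2^5 = 32
Bit 8: 1 × 2^8 = 256
Bit 9: 1 × 2^9 = 512
Bit 10: 1 × 2^10 = 1024
Bit 11: 1 × 2^11 = 2048
Bit 13: 1 × 2^13 = 8192
Bit 14: 1 × 2^14 = 16384
Bit 15: 1 × 2^15 = 32768
Sum = 1 + 4 + 8 + 16 + 32 + 256 + 512 + 1024 + 2048 + 8192 + 16384 + 32768
= 61245


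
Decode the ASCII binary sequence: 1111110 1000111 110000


Codes (binary): 1111110 1000111 110000
Per-code ASCII lookup:
  1111110 = 126  (special character) → '~'
  1000111 = 71  (range 65-90: uppercase, 71 - 65 = 6) → 'G'
  110000 = 48  (range 48-57: digits, 48 - 48 = 0) → '0'
= '~G0'


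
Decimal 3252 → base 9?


Divide by 9 repeatedly:
3252 ÷ 9 = 361 remainder 3
361 ÷ 9 = 40 remainder 1
40 ÷ 9 = 4 remainder 4
4 ÷ 9 = 0 remainder 4
Reading remainders bottom-up:
= 4413


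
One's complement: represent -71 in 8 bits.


Original: 01000111
Invert all bits:
  bit 0: 0 → 1
  bit 1: 1 → 0
  bit 2: 0 → 1
  bit 3: 0 → 1
  bit 4: 0 → 1
  bit 5: 1 → 0
  bit 6: 1 → 0
  bit 7: 1 → 0
= 10111000


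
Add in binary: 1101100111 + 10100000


Align and add column by column (LSB to MSB, carry propagating):
  01101100111
+ 00010100000
  -----------
  col 0: 1 + 0 + 0 (carry in) = 1 → bit 1, carry out 0
  col 1: 1 + 0 + 0 (carry in) = 1 → bit 1, carry out 0
  col 2: 1 + 0 + 0 (carry in) = 1 → bit 1, carry out 0
  col 3: 0 + 0 + 0 (carry in) = 0 → bit 0, carry out 0
  col 4: 0 + 0 + 0 (carry in) = 0 → bit 0, carry out 0
  col 5: 1 + 1 + 0 (carry in) = 2 → bit 0, carry out 1
  col 6: 1 + 0 + 1 (carry in) = 2 → bit 0, carry out 1
  col 7: 0 + 1 + 1 (carry in) = 2 → bit 0, carry out 1
  col 8: 1 + 0 + 1 (carry in) = 2 → bit 0, carry out 1
  col 9: 1 + 0 + 1 (carry in) = 2 → bit 0, carry out 1
  col 10: 0 + 0 + 1 (carry in) = 1 → bit 1, carry out 0
Reading bits MSB→LSB: 10000000111
Strip leading zeros: 10000000111
= 10000000111


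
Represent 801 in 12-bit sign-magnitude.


Sign bit: 0 (positive)
Magnitude: 801 = 01100100001
= 001100100001


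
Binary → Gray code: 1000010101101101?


Binary: 1000010101101101
Gray code: G = B XOR (B >> 1)
B >> 1 = 0100001010110110
1000010101101101 XOR 0100001010110110:
  1 XOR 0 = 1
  0 XOR 1 = 1
  0 XOR 0 = 0
  0 XOR 0 = 0
  0 XOR 0 = 0
  1 XOR 0 = 1
  0 XOR 1 = 1
  1 XOR 0 = 1
  0 XOR 1 = 1
  1 XOR 0 = 1
  1 XOR 1 = 0
  0 XOR 1 = 1
  1 XOR 0 = 1
  1 XOR 1 = 0
  0 XOR 1 = 1
  1 XOR 0 = 1
= 1100011111011011


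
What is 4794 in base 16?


Divide by 16 repeatedly:
4794 ÷ 16 = 299 remainder 10 (A)
299 ÷ 16 = 18 remainder 11 (B)
18 ÷ 16 = 1 remainder 2 (2)
1 ÷ 16 = 0 remainder 1 (1)
Reading remainders bottom-up:
= 0x12BA


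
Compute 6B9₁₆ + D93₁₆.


Align and add column by column (LSB to MSB, each column mod 16 with carry):
  06B9
+ 0D93
  ----
  col 0: 9(9) + 3(3) + 0 (carry in) = 12 → C(12), carry out 0
  col 1: B(11) + 9(9) + 0 (carry in) = 20 → 4(4), carry out 1
  col 2: 6(6) + D(13) + 1 (carry in) = 20 → 4(4), carry out 1
  col 3: 0(0) + 0(0) + 1 (carry in) = 1 → 1(1), carry out 0
Reading digits MSB→LSB: 144C
Strip leading zeros: 144C
= 0x144C


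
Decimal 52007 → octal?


Divide by 8 repeatedly:
52007 ÷ 8 = 6500 remainder 7
6500 ÷ 8 = 812 remainder 4
812 ÷ 8 = 101 remainder 4
101 ÷ 8 = 12 remainder 5
12 ÷ 8 = 1 remainder 4
1 ÷ 8 = 0 remainder 1
Reading remainders bottom-up:
= 0o145447


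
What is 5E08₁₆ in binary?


Each hex digit → 4 binary bits:
  5 = 0101
  E = 1110
  0 = 0000
  8 = 1000
Concatenate: 0101 1110 0000 1000
= 0101111000001000


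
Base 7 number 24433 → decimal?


Positional values (base 7):
  3 × 7^0 = 3 × 1 = 3
  3 × 7^1 = 3 × 7 = 21
  4 × 7^2 = 4 × 49 = 196
  4 × 7^3 = 4 × 343 = 1372
  2 × 7^4 = 2 × 2401 = 4802
Sum = 3 + 21 + 196 + 1372 + 4802
= 6394


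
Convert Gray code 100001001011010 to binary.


Gray code: 100001001011010
MSB stays the same: 1
Each subsequent bit = prev_binary XOR current_gray:
  B[1] = 1 XOR 0 = 1
  B[2] = 1 XOR 0 = 1
  B[3] = 1 XOR 0 = 1
  B[4] = 1 XOR 0 = 1
  B[5] = 1 XOR 1 = 0
  B[6] = 0 XOR 0 = 0
  B[7] = 0 XOR 0 = 0
  B[8] = 0 XOR 1 = 1
  B[9] = 1 XOR 0 = 1
  B[10] = 1 XOR 1 = 0
  B[11] = 0 XOR 1 = 1
  B[12] = 1 XOR 0 = 1
  B[13] = 1 XOR 1 = 0
  B[14] = 0 XOR 0 = 0
= 111110001101100 (31852 decimal)


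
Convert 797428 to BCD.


Each digit → 4-bit binary:
  7 → 0111
  9 → 1001
  7 → 0111
  4 → 0100
  2 → 0010
  8 → 1000
= 0111 1001 0111 0100 0010 1000


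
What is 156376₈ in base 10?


Positional values:
Position 0: 6 × 8^0 = 6
Position 1: 7 × 8^1 = 56
Position 2: 3 × 8^2 = 192
Position 3: 6 × 8^3 = 3072
Position 4: 5 × 8^4 = 20480
Position 5: 1 × 8^5 = 32768
Sum = 6 + 56 + 192 + 3072 + 20480 + 32768
= 56574


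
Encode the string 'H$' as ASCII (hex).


String: 'H$'  (2 characters)
Per-character ASCII lookup:
  'H': uppercase starts at 65: 'H' = 65 + 7 = 72 → 0x48
  '$': special character: '$' = 36 → 0x24
= 0x48 0x24


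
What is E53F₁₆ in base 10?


Positional values:
Position 0: F × 16^0 = 15 × 1 = 15
Position 1: 3 × 16^1 = 3 × 16 = 48
Position 2: 5 × 16^2 = 5 × 256 = 1280
Position 3: E × 16^3 = 14 × 4096 = 57344
Sum = 15 + 48 + 1280 + 57344
= 58687


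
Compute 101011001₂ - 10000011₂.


Align and subtract column by column (LSB to MSB, borrowing when needed):
  101011001
- 010000011
  ---------
  col 0: (1 - 0 borrow-in) - 1 → 1 - 1 = 0, borrow out 0
  col 1: (0 - 0 borrow-in) - 1 → borrow from next column: (0+2) - 1 = 1, borrow out 1
  col 2: (0 - 1 borrow-in) - 0 → borrow from next column: (-1+2) - 0 = 1, borrow out 1
  col 3: (1 - 1 borrow-in) - 0 → 0 - 0 = 0, borrow out 0
  col 4: (1 - 0 borrow-in) - 0 → 1 - 0 = 1, borrow out 0
  col 5: (0 - 0 borrow-in) - 0 → 0 - 0 = 0, borrow out 0
  col 6: (1 - 0 borrow-in) - 0 → 1 - 0 = 1, borrow out 0
  col 7: (0 - 0 borrow-in) - 1 → borrow from next column: (0+2) - 1 = 1, borrow out 1
  col 8: (1 - 1 borrow-in) - 0 → 0 - 0 = 0, borrow out 0
Reading bits MSB→LSB: 011010110
Strip leading zeros: 11010110
= 11010110


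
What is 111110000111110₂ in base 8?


Group into 3-bit groups: 111110000111110
  111 = 7
  110 = 6
  000 = 0
  111 = 7
  110 = 6
= 0o76076


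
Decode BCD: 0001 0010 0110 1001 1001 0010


Each 4-bit group → digit:
  0001 → 1
  0010 → 2
  0110 → 6
  1001 → 9
  1001 → 9
  0010 → 2
= 126992


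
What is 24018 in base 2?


Divide by 2 repeatedly:
24018 ÷ 2 = 12009 remainder 0
12009 ÷ 2 = 6004 remainder 1
6004 ÷ 2 = 3002 remainder 0
3002 ÷ 2 = 1501 remainder 0
1501 ÷ 2 = 750 remainder 1
750 ÷ 2 = 375 remainder 0
375 ÷ 2 = 187 remainder 1
187 ÷ 2 = 93 remainder 1
93 ÷ 2 = 46 remainder 1
46 ÷ 2 = 23 remainder 0
23 ÷ 2 = 11 remainder 1
11 ÷ 2 = 5 remainder 1
5 ÷ 2 = 2 remainder 1
2 ÷ 2 = 1 remainder 0
1 ÷ 2 = 0 remainder 1
Reading remainders bottom-up:
= 101110111010010


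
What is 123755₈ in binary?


Each octal digit → 3 binary bits:
  1 = 001
  2 = 010
  3 = 011
  7 = 111
  5 = 101
  5 = 101
Concatenate: 001 010 011 111 101 101
= 001010011111101101


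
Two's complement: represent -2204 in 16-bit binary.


Original: 0000100010011100
Step 1 - Invert all bits: 1111011101100011
Step 2 - Add 1: 1111011101100011 + 1
= 1111011101100100 (represents -2204)


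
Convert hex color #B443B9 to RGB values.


Hex: #B443B9
R = B4₁₆ = 180
G = 43₁₆ = 67
B = B9₁₆ = 185
= RGB(180, 67, 185)


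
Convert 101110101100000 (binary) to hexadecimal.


Group into 4-bit nibbles: 0101110101100000
  0101 = 5
  1101 = D
  0110 = 6
  0000 = 0
= 0x5D60


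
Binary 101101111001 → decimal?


Positional values:
Bit 0: 1 × 2^0 = 1
Bit 3: 1 × 2^3 = 8
Bit 4: 1 × 2^4 = 16
Bit 5: 1 × 2^5 = 32
Bit 6: 1 × 2^6 = 64
Bit 8: 1 × 2^8 = 256
Bit 9: 1 × 2^9 = 512
Bit 11: 1 × 2^11 = 2048
Sum = 1 + 8 + 16 + 32 + 64 + 256 + 512 + 2048
= 2937


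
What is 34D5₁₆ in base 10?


Positional values:
Position 0: 5 × 16^0 = 5 × 1 = 5
Position 1: D × 16^1 = 13 × 16 = 208
Position 2: 4 × 16^2 = 4 × 256 = 1024
Position 3: 3 × 16^3 = 3 × 4096 = 12288
Sum = 5 + 208 + 1024 + 12288
= 13525


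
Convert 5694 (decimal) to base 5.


Divide by 5 repeatedly:
5694 ÷ 5 = 1138 remainder 4
1138 ÷ 5 = 227 remainder 3
227 ÷ 5 = 45 remainder 2
45 ÷ 5 = 9 remainder 0
9 ÷ 5 = 1 remainder 4
1 ÷ 5 = 0 remainder 1
Reading remainders bottom-up:
= 140234


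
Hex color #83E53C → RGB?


Hex: #83E53C
R = 83₁₆ = 131
G = E5₁₆ = 229
B = 3C₁₆ = 60
= RGB(131, 229, 60)


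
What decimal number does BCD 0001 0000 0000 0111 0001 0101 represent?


Each 4-bit group → digit:
  0001 → 1
  0000 → 0
  0000 → 0
  0111 → 7
  0001 → 1
  0101 → 5
= 100715


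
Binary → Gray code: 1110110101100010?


Binary: 1110110101100010
Gray code: G = B XOR (B >> 1)
B >> 1 = 0111011010110001
1110110101100010 XOR 0111011010110001:
  1 XOR 0 = 1
  1 XOR 1 = 0
  1 XOR 1 = 0
  0 XOR 1 = 1
  1 XOR 0 = 1
  1 XOR 1 = 0
  0 XOR 1 = 1
  1 XOR 0 = 1
  0 XOR 1 = 1
  1 XOR 0 = 1
  1 XOR 1 = 0
  0 XOR 1 = 1
  0 XOR 0 = 0
  0 XOR 0 = 0
  1 XOR 0 = 1
  0 XOR 1 = 1
= 1001101111010011


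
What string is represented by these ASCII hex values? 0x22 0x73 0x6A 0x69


Codes (hex): 0x22 0x73 0x6A 0x69
Per-code ASCII lookup:
  0x22 = 34  (special character) → '"'
  0x73 = 115  (range 97-122: lowercase, 115 - 97 = 18) → 's'
  0x6A = 106  (range 97-122: lowercase, 106 - 97 = 9) → 'j'
  0x69 = 105  (range 97-122: lowercase, 105 - 97 = 8) → 'i'
= '"sji'


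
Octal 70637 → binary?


Each octal digit → 3 binary bits:
  7 = 111
  0 = 000
  6 = 110
  3 = 011
  7 = 111
Concatenate: 111 000 110 011 111
= 111000110011111


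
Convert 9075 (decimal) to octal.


Divide by 8 repeatedly:
9075 ÷ 8 = 1134 remainder 3
1134 ÷ 8 = 141 remainder 6
141 ÷ 8 = 17 remainder 5
17 ÷ 8 = 2 remainder 1
2 ÷ 8 = 0 remainder 2
Reading remainders bottom-up:
= 0o21563


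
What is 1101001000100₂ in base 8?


Group into 3-bit groups: 001101001000100
  001 = 1
  101 = 5
  001 = 1
  000 = 0
  100 = 4
= 0o15104


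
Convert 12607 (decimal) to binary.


Divide by 2 repeatedly:
12607 ÷ 2 = 6303 remainder 1
6303 ÷ 2 = 3151 remainder 1
3151 ÷ 2 = 1575 remainder 1
1575 ÷ 2 = 787 remainder 1
787 ÷ 2 = 393 remainder 1
393 ÷ 2 = 196 remainder 1
196 ÷ 2 = 98 remainder 0
98 ÷ 2 = 49 remainder 0
49 ÷ 2 = 24 remainder 1
24 ÷ 2 = 12 remainder 0
12 ÷ 2 = 6 remainder 0
6 ÷ 2 = 3 remainder 0
3 ÷ 2 = 1 remainder 1
1 ÷ 2 = 0 remainder 1
Reading remainders bottom-up:
= 11000100111111


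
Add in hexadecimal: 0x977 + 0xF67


Align and add column by column (LSB to MSB, each column mod 16 with carry):
  0977
+ 0F67
  ----
  col 0: 7(7) + 7(7) + 0 (carry in) = 14 → E(14), carry out 0
  col 1: 7(7) + 6(6) + 0 (carry in) = 13 → D(13), carry out 0
  col 2: 9(9) + F(15) + 0 (carry in) = 24 → 8(8), carry out 1
  col 3: 0(0) + 0(0) + 1 (carry in) = 1 → 1(1), carry out 0
Reading digits MSB→LSB: 18DE
Strip leading zeros: 18DE
= 0x18DE


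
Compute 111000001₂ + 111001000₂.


Align and add column by column (LSB to MSB, carry propagating):
  0111000001
+ 0111001000
  ----------
  col 0: 1 + 0 + 0 (carry in) = 1 → bit 1, carry out 0
  col 1: 0 + 0 + 0 (carry in) = 0 → bit 0, carry out 0
  col 2: 0 + 0 + 0 (carry in) = 0 → bit 0, carry out 0
  col 3: 0 + 1 + 0 (carry in) = 1 → bit 1, carry out 0
  col 4: 0 + 0 + 0 (carry in) = 0 → bit 0, carry out 0
  col 5: 0 + 0 + 0 (carry in) = 0 → bit 0, carry out 0
  col 6: 1 + 1 + 0 (carry in) = 2 → bit 0, carry out 1
  col 7: 1 + 1 + 1 (carry in) = 3 → bit 1, carry out 1
  col 8: 1 + 1 + 1 (carry in) = 3 → bit 1, carry out 1
  col 9: 0 + 0 + 1 (carry in) = 1 → bit 1, carry out 0
Reading bits MSB→LSB: 1110001001
Strip leading zeros: 1110001001
= 1110001001


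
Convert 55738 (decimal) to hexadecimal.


Divide by 16 repeatedly:
55738 ÷ 16 = 3483 remainder 10 (A)
3483 ÷ 16 = 217 remainder 11 (B)
217 ÷ 16 = 13 remainder 9 (9)
13 ÷ 16 = 0 remainder 13 (D)
Reading remainders bottom-up:
= 0xD9BA


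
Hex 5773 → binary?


Each hex digit → 4 binary bits:
  5 = 0101
  7 = 0111
  7 = 0111
  3 = 0011
Concatenate: 0101 0111 0111 0011
= 0101011101110011


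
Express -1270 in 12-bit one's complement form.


Original: 010011110110
Invert all bits:
  bit 0: 0 → 1
  bit 1: 1 → 0
  bit 2: 0 → 1
  bit 3: 0 → 1
  bit 4: 1 → 0
  bit 5: 1 → 0
  bit 6: 1 → 0
  bit 7: 1 → 0
  bit 8: 0 → 1
  bit 9: 1 → 0
  bit 10: 1 → 0
  bit 11: 0 → 1
= 101100001001


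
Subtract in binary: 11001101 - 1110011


Align and subtract column by column (LSB to MSB, borrowing when needed):
  11001101
- 01110011
  --------
  col 0: (1 - 0 borrow-in) - 1 → 1 - 1 = 0, borrow out 0
  col 1: (0 - 0 borrow-in) - 1 → borrow from next column: (0+2) - 1 = 1, borrow out 1
  col 2: (1 - 1 borrow-in) - 0 → 0 - 0 = 0, borrow out 0
  col 3: (1 - 0 borrow-in) - 0 → 1 - 0 = 1, borrow out 0
  col 4: (0 - 0 borrow-in) - 1 → borrow from next column: (0+2) - 1 = 1, borrow out 1
  col 5: (0 - 1 borrow-in) - 1 → borrow from next column: (-1+2) - 1 = 0, borrow out 1
  col 6: (1 - 1 borrow-in) - 1 → borrow from next column: (0+2) - 1 = 1, borrow out 1
  col 7: (1 - 1 borrow-in) - 0 → 0 - 0 = 0, borrow out 0
Reading bits MSB→LSB: 01011010
Strip leading zeros: 1011010
= 1011010
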